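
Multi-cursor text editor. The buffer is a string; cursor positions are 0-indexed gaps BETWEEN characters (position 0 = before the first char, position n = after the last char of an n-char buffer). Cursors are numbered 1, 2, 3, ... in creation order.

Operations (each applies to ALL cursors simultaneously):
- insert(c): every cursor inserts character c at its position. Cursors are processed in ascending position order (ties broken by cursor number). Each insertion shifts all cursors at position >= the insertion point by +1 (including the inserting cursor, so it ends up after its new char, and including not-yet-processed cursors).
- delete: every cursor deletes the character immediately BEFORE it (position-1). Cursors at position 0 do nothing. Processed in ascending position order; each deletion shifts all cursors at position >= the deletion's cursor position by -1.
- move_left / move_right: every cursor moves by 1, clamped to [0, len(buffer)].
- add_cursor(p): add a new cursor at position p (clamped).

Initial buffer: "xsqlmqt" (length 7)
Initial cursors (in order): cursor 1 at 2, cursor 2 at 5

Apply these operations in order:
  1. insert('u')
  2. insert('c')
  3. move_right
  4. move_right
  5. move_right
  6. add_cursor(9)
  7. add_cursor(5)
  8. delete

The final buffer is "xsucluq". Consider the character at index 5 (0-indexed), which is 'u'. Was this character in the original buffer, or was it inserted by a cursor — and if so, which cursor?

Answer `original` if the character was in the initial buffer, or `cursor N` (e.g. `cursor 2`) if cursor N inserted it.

Answer: cursor 2

Derivation:
After op 1 (insert('u')): buffer="xsuqlmuqt" (len 9), cursors c1@3 c2@7, authorship ..1...2..
After op 2 (insert('c')): buffer="xsucqlmucqt" (len 11), cursors c1@4 c2@9, authorship ..11...22..
After op 3 (move_right): buffer="xsucqlmucqt" (len 11), cursors c1@5 c2@10, authorship ..11...22..
After op 4 (move_right): buffer="xsucqlmucqt" (len 11), cursors c1@6 c2@11, authorship ..11...22..
After op 5 (move_right): buffer="xsucqlmucqt" (len 11), cursors c1@7 c2@11, authorship ..11...22..
After op 6 (add_cursor(9)): buffer="xsucqlmucqt" (len 11), cursors c1@7 c3@9 c2@11, authorship ..11...22..
After op 7 (add_cursor(5)): buffer="xsucqlmucqt" (len 11), cursors c4@5 c1@7 c3@9 c2@11, authorship ..11...22..
After op 8 (delete): buffer="xsucluq" (len 7), cursors c4@4 c1@5 c3@6 c2@7, authorship ..11.2.
Authorship (.=original, N=cursor N): . . 1 1 . 2 .
Index 5: author = 2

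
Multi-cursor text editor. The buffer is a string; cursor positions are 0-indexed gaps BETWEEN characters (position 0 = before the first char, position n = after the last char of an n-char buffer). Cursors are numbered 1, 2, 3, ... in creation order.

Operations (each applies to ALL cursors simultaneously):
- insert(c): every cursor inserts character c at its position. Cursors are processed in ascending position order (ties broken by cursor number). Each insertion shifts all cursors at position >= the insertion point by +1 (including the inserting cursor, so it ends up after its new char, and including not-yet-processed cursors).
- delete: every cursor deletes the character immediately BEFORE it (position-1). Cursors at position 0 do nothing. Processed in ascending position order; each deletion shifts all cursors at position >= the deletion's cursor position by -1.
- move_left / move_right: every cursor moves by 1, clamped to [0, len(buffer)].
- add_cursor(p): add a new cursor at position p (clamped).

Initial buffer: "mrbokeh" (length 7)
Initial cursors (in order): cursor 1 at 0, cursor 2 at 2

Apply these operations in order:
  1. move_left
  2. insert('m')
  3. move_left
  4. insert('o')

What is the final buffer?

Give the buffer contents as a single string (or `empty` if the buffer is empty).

Answer: ommomrbokeh

Derivation:
After op 1 (move_left): buffer="mrbokeh" (len 7), cursors c1@0 c2@1, authorship .......
After op 2 (insert('m')): buffer="mmmrbokeh" (len 9), cursors c1@1 c2@3, authorship 1.2......
After op 3 (move_left): buffer="mmmrbokeh" (len 9), cursors c1@0 c2@2, authorship 1.2......
After op 4 (insert('o')): buffer="ommomrbokeh" (len 11), cursors c1@1 c2@4, authorship 11.22......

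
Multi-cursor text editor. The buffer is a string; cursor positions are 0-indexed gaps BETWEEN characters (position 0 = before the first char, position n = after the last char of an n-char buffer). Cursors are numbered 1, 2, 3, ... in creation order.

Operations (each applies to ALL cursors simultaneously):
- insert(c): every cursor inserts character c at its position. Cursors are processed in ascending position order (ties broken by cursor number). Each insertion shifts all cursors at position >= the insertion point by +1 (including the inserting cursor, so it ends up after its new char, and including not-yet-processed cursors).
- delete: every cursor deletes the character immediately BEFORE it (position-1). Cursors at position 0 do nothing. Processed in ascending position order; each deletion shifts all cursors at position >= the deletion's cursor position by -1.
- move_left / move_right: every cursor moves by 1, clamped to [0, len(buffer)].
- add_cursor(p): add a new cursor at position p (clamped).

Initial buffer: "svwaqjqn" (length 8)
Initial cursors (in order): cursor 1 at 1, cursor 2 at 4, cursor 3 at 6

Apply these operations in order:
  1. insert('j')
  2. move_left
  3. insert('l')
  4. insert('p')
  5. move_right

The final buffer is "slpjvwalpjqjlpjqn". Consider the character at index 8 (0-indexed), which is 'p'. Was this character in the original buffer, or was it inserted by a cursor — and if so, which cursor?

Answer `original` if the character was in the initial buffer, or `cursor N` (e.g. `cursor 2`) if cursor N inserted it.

After op 1 (insert('j')): buffer="sjvwajqjjqn" (len 11), cursors c1@2 c2@6 c3@9, authorship .1...2..3..
After op 2 (move_left): buffer="sjvwajqjjqn" (len 11), cursors c1@1 c2@5 c3@8, authorship .1...2..3..
After op 3 (insert('l')): buffer="sljvwaljqjljqn" (len 14), cursors c1@2 c2@7 c3@11, authorship .11...22..33..
After op 4 (insert('p')): buffer="slpjvwalpjqjlpjqn" (len 17), cursors c1@3 c2@9 c3@14, authorship .111...222..333..
After op 5 (move_right): buffer="slpjvwalpjqjlpjqn" (len 17), cursors c1@4 c2@10 c3@15, authorship .111...222..333..
Authorship (.=original, N=cursor N): . 1 1 1 . . . 2 2 2 . . 3 3 3 . .
Index 8: author = 2

Answer: cursor 2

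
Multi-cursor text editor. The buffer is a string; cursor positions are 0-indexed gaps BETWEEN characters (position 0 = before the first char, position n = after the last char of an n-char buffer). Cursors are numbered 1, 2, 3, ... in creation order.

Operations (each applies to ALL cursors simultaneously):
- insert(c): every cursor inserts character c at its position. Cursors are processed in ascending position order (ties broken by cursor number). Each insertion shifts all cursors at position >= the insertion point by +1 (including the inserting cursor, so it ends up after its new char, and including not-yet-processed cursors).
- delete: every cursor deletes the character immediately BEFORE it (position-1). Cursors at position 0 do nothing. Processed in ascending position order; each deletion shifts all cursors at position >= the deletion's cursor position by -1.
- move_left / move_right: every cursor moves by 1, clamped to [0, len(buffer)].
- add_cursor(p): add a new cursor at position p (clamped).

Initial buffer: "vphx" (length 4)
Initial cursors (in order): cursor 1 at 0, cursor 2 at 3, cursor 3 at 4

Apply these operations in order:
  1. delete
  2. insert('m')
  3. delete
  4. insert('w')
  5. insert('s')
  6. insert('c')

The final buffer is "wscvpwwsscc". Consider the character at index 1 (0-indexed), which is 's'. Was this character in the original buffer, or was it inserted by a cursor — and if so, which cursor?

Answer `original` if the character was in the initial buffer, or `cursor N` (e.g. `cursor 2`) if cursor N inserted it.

Answer: cursor 1

Derivation:
After op 1 (delete): buffer="vp" (len 2), cursors c1@0 c2@2 c3@2, authorship ..
After op 2 (insert('m')): buffer="mvpmm" (len 5), cursors c1@1 c2@5 c3@5, authorship 1..23
After op 3 (delete): buffer="vp" (len 2), cursors c1@0 c2@2 c3@2, authorship ..
After op 4 (insert('w')): buffer="wvpww" (len 5), cursors c1@1 c2@5 c3@5, authorship 1..23
After op 5 (insert('s')): buffer="wsvpwwss" (len 8), cursors c1@2 c2@8 c3@8, authorship 11..2323
After op 6 (insert('c')): buffer="wscvpwwsscc" (len 11), cursors c1@3 c2@11 c3@11, authorship 111..232323
Authorship (.=original, N=cursor N): 1 1 1 . . 2 3 2 3 2 3
Index 1: author = 1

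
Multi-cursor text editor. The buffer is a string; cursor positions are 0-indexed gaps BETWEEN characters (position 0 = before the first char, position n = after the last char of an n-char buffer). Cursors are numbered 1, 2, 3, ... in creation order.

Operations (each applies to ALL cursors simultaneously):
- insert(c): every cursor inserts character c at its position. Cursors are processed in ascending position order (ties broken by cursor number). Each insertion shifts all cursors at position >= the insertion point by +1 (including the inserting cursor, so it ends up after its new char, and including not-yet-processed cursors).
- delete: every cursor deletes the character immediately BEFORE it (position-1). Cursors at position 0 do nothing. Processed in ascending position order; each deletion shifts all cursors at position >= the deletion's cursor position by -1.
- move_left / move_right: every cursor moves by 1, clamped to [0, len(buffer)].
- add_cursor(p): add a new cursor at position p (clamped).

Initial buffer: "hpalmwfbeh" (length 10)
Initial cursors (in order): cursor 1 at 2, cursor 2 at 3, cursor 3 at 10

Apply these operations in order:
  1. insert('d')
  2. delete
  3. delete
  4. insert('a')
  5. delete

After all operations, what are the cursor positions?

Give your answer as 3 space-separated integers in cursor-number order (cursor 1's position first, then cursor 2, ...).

Answer: 1 1 7

Derivation:
After op 1 (insert('d')): buffer="hpdadlmwfbehd" (len 13), cursors c1@3 c2@5 c3@13, authorship ..1.2.......3
After op 2 (delete): buffer="hpalmwfbeh" (len 10), cursors c1@2 c2@3 c3@10, authorship ..........
After op 3 (delete): buffer="hlmwfbe" (len 7), cursors c1@1 c2@1 c3@7, authorship .......
After op 4 (insert('a')): buffer="haalmwfbea" (len 10), cursors c1@3 c2@3 c3@10, authorship .12......3
After op 5 (delete): buffer="hlmwfbe" (len 7), cursors c1@1 c2@1 c3@7, authorship .......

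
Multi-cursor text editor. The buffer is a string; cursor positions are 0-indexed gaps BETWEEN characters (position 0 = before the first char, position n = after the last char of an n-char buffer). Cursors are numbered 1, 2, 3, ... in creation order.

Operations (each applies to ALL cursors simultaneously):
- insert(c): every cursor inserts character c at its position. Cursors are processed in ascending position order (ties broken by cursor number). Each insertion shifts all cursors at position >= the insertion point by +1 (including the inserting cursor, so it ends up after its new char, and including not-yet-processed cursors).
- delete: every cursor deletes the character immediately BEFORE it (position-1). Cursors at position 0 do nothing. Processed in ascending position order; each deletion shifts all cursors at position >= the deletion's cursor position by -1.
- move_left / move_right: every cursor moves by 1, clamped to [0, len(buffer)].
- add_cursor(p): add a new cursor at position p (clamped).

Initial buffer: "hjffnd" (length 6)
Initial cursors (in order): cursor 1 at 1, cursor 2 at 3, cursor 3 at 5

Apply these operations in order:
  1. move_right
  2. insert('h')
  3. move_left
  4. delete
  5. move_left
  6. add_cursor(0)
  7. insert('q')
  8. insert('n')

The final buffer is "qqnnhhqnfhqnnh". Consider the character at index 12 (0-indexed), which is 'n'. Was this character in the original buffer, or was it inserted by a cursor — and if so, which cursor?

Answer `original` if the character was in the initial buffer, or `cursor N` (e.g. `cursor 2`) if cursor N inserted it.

Answer: original

Derivation:
After op 1 (move_right): buffer="hjffnd" (len 6), cursors c1@2 c2@4 c3@6, authorship ......
After op 2 (insert('h')): buffer="hjhffhndh" (len 9), cursors c1@3 c2@6 c3@9, authorship ..1..2..3
After op 3 (move_left): buffer="hjhffhndh" (len 9), cursors c1@2 c2@5 c3@8, authorship ..1..2..3
After op 4 (delete): buffer="hhfhnh" (len 6), cursors c1@1 c2@3 c3@5, authorship .1.2.3
After op 5 (move_left): buffer="hhfhnh" (len 6), cursors c1@0 c2@2 c3@4, authorship .1.2.3
After op 6 (add_cursor(0)): buffer="hhfhnh" (len 6), cursors c1@0 c4@0 c2@2 c3@4, authorship .1.2.3
After op 7 (insert('q')): buffer="qqhhqfhqnh" (len 10), cursors c1@2 c4@2 c2@5 c3@8, authorship 14.12.23.3
After op 8 (insert('n')): buffer="qqnnhhqnfhqnnh" (len 14), cursors c1@4 c4@4 c2@8 c3@12, authorship 1414.122.233.3
Authorship (.=original, N=cursor N): 1 4 1 4 . 1 2 2 . 2 3 3 . 3
Index 12: author = original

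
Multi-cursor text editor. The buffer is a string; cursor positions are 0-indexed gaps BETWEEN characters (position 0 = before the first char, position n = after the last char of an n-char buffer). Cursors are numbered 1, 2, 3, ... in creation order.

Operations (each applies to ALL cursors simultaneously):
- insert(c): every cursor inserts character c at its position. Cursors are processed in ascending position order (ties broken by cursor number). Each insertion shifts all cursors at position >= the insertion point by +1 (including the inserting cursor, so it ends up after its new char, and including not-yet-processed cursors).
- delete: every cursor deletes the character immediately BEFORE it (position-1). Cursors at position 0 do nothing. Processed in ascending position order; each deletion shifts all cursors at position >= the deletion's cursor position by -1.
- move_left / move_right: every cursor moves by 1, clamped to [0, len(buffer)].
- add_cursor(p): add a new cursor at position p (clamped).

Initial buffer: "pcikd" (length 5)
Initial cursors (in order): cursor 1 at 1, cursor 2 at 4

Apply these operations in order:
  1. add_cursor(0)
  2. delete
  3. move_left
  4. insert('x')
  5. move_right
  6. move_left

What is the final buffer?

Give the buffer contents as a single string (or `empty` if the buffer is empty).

Answer: xxcxid

Derivation:
After op 1 (add_cursor(0)): buffer="pcikd" (len 5), cursors c3@0 c1@1 c2@4, authorship .....
After op 2 (delete): buffer="cid" (len 3), cursors c1@0 c3@0 c2@2, authorship ...
After op 3 (move_left): buffer="cid" (len 3), cursors c1@0 c3@0 c2@1, authorship ...
After op 4 (insert('x')): buffer="xxcxid" (len 6), cursors c1@2 c3@2 c2@4, authorship 13.2..
After op 5 (move_right): buffer="xxcxid" (len 6), cursors c1@3 c3@3 c2@5, authorship 13.2..
After op 6 (move_left): buffer="xxcxid" (len 6), cursors c1@2 c3@2 c2@4, authorship 13.2..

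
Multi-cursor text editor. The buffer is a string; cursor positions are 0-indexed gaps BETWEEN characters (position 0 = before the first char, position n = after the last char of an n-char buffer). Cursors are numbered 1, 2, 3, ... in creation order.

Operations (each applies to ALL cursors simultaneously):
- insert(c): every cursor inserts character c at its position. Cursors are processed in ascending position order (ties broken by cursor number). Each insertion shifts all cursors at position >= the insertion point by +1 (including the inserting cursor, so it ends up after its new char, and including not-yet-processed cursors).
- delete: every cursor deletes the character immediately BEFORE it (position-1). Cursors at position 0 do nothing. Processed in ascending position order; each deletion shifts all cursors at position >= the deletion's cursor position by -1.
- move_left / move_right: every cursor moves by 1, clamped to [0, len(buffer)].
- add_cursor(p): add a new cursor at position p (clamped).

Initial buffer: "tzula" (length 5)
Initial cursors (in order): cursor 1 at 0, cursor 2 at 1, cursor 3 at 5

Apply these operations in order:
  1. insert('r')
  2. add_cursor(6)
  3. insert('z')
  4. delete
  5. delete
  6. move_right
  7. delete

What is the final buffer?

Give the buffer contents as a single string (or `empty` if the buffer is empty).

Answer: empty

Derivation:
After op 1 (insert('r')): buffer="rtrzular" (len 8), cursors c1@1 c2@3 c3@8, authorship 1.2....3
After op 2 (add_cursor(6)): buffer="rtrzular" (len 8), cursors c1@1 c2@3 c4@6 c3@8, authorship 1.2....3
After op 3 (insert('z')): buffer="rztrzzulzarz" (len 12), cursors c1@2 c2@5 c4@9 c3@12, authorship 11.22...4.33
After op 4 (delete): buffer="rtrzular" (len 8), cursors c1@1 c2@3 c4@6 c3@8, authorship 1.2....3
After op 5 (delete): buffer="tzua" (len 4), cursors c1@0 c2@1 c4@3 c3@4, authorship ....
After op 6 (move_right): buffer="tzua" (len 4), cursors c1@1 c2@2 c3@4 c4@4, authorship ....
After op 7 (delete): buffer="" (len 0), cursors c1@0 c2@0 c3@0 c4@0, authorship 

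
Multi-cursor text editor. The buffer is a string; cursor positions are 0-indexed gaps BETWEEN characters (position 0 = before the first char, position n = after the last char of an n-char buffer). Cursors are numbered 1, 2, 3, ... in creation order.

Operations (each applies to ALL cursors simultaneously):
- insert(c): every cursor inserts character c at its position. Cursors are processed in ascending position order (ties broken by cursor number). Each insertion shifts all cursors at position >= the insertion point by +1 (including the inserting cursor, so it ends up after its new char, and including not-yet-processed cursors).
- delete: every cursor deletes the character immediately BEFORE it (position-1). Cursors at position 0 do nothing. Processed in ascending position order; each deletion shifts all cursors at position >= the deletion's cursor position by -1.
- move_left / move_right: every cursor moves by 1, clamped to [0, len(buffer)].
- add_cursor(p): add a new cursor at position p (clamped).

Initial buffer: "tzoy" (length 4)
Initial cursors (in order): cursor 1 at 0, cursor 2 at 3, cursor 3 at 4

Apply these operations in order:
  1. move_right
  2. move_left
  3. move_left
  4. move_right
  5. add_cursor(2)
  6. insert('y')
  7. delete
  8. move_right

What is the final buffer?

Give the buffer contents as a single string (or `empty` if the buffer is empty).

After op 1 (move_right): buffer="tzoy" (len 4), cursors c1@1 c2@4 c3@4, authorship ....
After op 2 (move_left): buffer="tzoy" (len 4), cursors c1@0 c2@3 c3@3, authorship ....
After op 3 (move_left): buffer="tzoy" (len 4), cursors c1@0 c2@2 c3@2, authorship ....
After op 4 (move_right): buffer="tzoy" (len 4), cursors c1@1 c2@3 c3@3, authorship ....
After op 5 (add_cursor(2)): buffer="tzoy" (len 4), cursors c1@1 c4@2 c2@3 c3@3, authorship ....
After op 6 (insert('y')): buffer="tyzyoyyy" (len 8), cursors c1@2 c4@4 c2@7 c3@7, authorship .1.4.23.
After op 7 (delete): buffer="tzoy" (len 4), cursors c1@1 c4@2 c2@3 c3@3, authorship ....
After op 8 (move_right): buffer="tzoy" (len 4), cursors c1@2 c4@3 c2@4 c3@4, authorship ....

Answer: tzoy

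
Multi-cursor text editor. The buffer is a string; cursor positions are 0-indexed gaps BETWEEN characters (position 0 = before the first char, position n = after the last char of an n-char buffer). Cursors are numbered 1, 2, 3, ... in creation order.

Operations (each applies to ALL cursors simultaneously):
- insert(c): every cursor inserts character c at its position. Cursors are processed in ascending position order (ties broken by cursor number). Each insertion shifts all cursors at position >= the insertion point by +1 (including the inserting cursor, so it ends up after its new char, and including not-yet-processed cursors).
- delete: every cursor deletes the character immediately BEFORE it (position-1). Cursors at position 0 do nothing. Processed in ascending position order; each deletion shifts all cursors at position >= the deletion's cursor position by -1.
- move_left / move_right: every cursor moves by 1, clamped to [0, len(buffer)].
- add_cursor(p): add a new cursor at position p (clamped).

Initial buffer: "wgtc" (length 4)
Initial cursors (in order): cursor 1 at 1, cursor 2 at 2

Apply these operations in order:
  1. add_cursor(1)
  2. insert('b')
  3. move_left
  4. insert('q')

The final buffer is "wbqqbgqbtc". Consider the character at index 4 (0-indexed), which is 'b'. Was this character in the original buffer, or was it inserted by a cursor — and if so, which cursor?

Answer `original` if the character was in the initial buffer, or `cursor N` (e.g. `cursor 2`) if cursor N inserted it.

Answer: cursor 3

Derivation:
After op 1 (add_cursor(1)): buffer="wgtc" (len 4), cursors c1@1 c3@1 c2@2, authorship ....
After op 2 (insert('b')): buffer="wbbgbtc" (len 7), cursors c1@3 c3@3 c2@5, authorship .13.2..
After op 3 (move_left): buffer="wbbgbtc" (len 7), cursors c1@2 c3@2 c2@4, authorship .13.2..
After op 4 (insert('q')): buffer="wbqqbgqbtc" (len 10), cursors c1@4 c3@4 c2@7, authorship .1133.22..
Authorship (.=original, N=cursor N): . 1 1 3 3 . 2 2 . .
Index 4: author = 3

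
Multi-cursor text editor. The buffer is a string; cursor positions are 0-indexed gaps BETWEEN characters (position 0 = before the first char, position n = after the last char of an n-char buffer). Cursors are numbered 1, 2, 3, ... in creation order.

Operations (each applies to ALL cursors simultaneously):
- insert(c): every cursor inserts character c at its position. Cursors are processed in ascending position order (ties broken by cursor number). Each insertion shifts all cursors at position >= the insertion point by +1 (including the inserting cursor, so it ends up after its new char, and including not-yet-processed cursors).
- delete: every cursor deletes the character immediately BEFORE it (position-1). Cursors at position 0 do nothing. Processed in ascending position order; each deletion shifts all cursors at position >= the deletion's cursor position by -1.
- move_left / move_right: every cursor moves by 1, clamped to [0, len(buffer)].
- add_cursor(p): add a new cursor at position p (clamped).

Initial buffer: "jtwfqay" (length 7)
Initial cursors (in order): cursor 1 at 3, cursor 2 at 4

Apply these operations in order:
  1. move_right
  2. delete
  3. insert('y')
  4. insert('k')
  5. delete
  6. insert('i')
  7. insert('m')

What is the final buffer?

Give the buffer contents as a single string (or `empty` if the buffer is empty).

After op 1 (move_right): buffer="jtwfqay" (len 7), cursors c1@4 c2@5, authorship .......
After op 2 (delete): buffer="jtway" (len 5), cursors c1@3 c2@3, authorship .....
After op 3 (insert('y')): buffer="jtwyyay" (len 7), cursors c1@5 c2@5, authorship ...12..
After op 4 (insert('k')): buffer="jtwyykkay" (len 9), cursors c1@7 c2@7, authorship ...1212..
After op 5 (delete): buffer="jtwyyay" (len 7), cursors c1@5 c2@5, authorship ...12..
After op 6 (insert('i')): buffer="jtwyyiiay" (len 9), cursors c1@7 c2@7, authorship ...1212..
After op 7 (insert('m')): buffer="jtwyyiimmay" (len 11), cursors c1@9 c2@9, authorship ...121212..

Answer: jtwyyiimmay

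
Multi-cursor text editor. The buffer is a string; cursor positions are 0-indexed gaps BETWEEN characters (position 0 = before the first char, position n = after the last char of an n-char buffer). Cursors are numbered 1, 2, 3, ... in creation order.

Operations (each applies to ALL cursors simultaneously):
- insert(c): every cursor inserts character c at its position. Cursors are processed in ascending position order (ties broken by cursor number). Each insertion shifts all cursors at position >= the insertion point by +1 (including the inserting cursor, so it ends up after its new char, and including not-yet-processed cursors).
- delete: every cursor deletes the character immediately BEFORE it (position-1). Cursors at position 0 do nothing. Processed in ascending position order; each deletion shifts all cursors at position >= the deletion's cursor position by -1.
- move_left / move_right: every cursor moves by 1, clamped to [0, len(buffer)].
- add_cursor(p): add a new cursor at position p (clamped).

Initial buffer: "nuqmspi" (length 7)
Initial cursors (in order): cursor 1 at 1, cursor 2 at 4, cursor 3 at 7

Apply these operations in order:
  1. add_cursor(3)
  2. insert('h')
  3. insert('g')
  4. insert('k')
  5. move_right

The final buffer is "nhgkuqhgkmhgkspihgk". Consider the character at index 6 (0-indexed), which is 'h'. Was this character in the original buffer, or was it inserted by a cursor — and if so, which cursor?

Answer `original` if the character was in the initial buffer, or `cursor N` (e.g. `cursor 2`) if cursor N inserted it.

Answer: cursor 4

Derivation:
After op 1 (add_cursor(3)): buffer="nuqmspi" (len 7), cursors c1@1 c4@3 c2@4 c3@7, authorship .......
After op 2 (insert('h')): buffer="nhuqhmhspih" (len 11), cursors c1@2 c4@5 c2@7 c3@11, authorship .1..4.2...3
After op 3 (insert('g')): buffer="nhguqhgmhgspihg" (len 15), cursors c1@3 c4@7 c2@10 c3@15, authorship .11..44.22...33
After op 4 (insert('k')): buffer="nhgkuqhgkmhgkspihgk" (len 19), cursors c1@4 c4@9 c2@13 c3@19, authorship .111..444.222...333
After op 5 (move_right): buffer="nhgkuqhgkmhgkspihgk" (len 19), cursors c1@5 c4@10 c2@14 c3@19, authorship .111..444.222...333
Authorship (.=original, N=cursor N): . 1 1 1 . . 4 4 4 . 2 2 2 . . . 3 3 3
Index 6: author = 4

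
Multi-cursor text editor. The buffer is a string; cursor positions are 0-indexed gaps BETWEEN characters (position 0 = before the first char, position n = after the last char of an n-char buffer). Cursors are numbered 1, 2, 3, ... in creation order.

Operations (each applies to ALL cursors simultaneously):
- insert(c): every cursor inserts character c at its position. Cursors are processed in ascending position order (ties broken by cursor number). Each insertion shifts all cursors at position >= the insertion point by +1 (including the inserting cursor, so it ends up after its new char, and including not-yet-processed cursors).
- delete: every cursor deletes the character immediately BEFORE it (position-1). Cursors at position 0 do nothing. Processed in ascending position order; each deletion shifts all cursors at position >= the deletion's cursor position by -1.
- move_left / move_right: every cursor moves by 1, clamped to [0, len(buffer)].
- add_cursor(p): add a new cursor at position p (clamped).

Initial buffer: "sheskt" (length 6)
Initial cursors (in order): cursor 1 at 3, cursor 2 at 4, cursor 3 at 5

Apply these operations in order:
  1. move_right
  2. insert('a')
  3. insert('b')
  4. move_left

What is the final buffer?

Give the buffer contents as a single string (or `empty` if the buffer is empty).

Answer: shesabkabtab

Derivation:
After op 1 (move_right): buffer="sheskt" (len 6), cursors c1@4 c2@5 c3@6, authorship ......
After op 2 (insert('a')): buffer="shesakata" (len 9), cursors c1@5 c2@7 c3@9, authorship ....1.2.3
After op 3 (insert('b')): buffer="shesabkabtab" (len 12), cursors c1@6 c2@9 c3@12, authorship ....11.22.33
After op 4 (move_left): buffer="shesabkabtab" (len 12), cursors c1@5 c2@8 c3@11, authorship ....11.22.33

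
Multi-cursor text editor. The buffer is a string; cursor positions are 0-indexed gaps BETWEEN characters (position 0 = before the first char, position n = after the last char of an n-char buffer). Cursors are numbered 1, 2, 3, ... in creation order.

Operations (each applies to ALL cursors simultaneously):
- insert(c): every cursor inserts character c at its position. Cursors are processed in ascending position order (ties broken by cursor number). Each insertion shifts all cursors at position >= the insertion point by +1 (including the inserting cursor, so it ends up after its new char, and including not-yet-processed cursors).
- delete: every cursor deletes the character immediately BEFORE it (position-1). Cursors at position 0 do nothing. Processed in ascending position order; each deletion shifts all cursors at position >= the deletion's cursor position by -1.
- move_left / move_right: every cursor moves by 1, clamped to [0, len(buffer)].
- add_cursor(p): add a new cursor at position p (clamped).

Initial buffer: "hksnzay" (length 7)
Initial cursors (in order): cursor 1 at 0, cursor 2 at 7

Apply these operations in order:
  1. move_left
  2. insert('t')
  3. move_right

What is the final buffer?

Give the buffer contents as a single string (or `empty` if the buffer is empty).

After op 1 (move_left): buffer="hksnzay" (len 7), cursors c1@0 c2@6, authorship .......
After op 2 (insert('t')): buffer="thksnzaty" (len 9), cursors c1@1 c2@8, authorship 1......2.
After op 3 (move_right): buffer="thksnzaty" (len 9), cursors c1@2 c2@9, authorship 1......2.

Answer: thksnzaty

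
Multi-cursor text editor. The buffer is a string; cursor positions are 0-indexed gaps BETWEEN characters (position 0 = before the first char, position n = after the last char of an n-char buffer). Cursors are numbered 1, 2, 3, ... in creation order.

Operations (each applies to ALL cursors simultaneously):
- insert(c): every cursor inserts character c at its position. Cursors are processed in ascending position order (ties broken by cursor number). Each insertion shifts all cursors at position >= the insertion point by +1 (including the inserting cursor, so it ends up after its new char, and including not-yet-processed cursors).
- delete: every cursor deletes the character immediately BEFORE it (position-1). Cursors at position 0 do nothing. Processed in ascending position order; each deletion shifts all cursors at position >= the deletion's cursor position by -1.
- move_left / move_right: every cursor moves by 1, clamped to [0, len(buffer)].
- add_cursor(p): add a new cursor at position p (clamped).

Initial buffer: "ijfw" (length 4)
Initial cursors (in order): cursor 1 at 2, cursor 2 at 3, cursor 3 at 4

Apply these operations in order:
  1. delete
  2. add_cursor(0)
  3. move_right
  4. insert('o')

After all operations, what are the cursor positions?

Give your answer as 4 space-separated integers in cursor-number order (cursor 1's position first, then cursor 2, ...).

Answer: 5 5 5 5

Derivation:
After op 1 (delete): buffer="i" (len 1), cursors c1@1 c2@1 c3@1, authorship .
After op 2 (add_cursor(0)): buffer="i" (len 1), cursors c4@0 c1@1 c2@1 c3@1, authorship .
After op 3 (move_right): buffer="i" (len 1), cursors c1@1 c2@1 c3@1 c4@1, authorship .
After op 4 (insert('o')): buffer="ioooo" (len 5), cursors c1@5 c2@5 c3@5 c4@5, authorship .1234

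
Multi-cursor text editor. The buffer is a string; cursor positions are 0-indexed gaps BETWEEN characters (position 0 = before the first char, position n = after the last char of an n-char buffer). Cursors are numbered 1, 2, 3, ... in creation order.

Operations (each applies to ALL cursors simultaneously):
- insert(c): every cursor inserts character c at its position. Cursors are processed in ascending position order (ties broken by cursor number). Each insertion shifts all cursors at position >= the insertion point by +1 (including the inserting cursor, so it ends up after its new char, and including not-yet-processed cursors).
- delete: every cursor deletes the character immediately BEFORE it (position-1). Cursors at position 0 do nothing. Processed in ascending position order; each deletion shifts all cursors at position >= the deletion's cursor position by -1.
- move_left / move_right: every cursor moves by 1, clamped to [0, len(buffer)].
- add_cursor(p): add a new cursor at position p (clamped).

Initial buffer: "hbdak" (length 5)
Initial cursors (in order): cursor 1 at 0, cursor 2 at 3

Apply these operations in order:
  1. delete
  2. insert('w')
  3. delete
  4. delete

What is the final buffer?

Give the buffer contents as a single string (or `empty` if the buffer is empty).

After op 1 (delete): buffer="hbak" (len 4), cursors c1@0 c2@2, authorship ....
After op 2 (insert('w')): buffer="whbwak" (len 6), cursors c1@1 c2@4, authorship 1..2..
After op 3 (delete): buffer="hbak" (len 4), cursors c1@0 c2@2, authorship ....
After op 4 (delete): buffer="hak" (len 3), cursors c1@0 c2@1, authorship ...

Answer: hak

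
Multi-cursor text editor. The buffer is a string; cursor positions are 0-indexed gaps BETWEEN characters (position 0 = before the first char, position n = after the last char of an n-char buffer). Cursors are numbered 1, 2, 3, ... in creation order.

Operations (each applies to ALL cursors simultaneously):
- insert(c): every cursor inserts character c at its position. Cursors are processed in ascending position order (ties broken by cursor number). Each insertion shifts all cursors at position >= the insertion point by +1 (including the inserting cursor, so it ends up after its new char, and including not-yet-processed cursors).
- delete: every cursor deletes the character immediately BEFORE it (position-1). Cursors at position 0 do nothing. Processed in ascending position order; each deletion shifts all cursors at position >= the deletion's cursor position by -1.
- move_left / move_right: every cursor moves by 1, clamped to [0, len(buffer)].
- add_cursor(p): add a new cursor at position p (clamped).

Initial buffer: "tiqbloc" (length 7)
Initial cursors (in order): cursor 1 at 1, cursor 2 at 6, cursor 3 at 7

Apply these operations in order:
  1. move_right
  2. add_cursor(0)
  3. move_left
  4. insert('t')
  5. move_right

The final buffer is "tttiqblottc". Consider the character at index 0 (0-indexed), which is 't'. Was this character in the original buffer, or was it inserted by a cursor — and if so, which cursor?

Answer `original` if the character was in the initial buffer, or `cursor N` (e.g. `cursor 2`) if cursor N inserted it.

Answer: cursor 4

Derivation:
After op 1 (move_right): buffer="tiqbloc" (len 7), cursors c1@2 c2@7 c3@7, authorship .......
After op 2 (add_cursor(0)): buffer="tiqbloc" (len 7), cursors c4@0 c1@2 c2@7 c3@7, authorship .......
After op 3 (move_left): buffer="tiqbloc" (len 7), cursors c4@0 c1@1 c2@6 c3@6, authorship .......
After op 4 (insert('t')): buffer="tttiqblottc" (len 11), cursors c4@1 c1@3 c2@10 c3@10, authorship 4.1.....23.
After op 5 (move_right): buffer="tttiqblottc" (len 11), cursors c4@2 c1@4 c2@11 c3@11, authorship 4.1.....23.
Authorship (.=original, N=cursor N): 4 . 1 . . . . . 2 3 .
Index 0: author = 4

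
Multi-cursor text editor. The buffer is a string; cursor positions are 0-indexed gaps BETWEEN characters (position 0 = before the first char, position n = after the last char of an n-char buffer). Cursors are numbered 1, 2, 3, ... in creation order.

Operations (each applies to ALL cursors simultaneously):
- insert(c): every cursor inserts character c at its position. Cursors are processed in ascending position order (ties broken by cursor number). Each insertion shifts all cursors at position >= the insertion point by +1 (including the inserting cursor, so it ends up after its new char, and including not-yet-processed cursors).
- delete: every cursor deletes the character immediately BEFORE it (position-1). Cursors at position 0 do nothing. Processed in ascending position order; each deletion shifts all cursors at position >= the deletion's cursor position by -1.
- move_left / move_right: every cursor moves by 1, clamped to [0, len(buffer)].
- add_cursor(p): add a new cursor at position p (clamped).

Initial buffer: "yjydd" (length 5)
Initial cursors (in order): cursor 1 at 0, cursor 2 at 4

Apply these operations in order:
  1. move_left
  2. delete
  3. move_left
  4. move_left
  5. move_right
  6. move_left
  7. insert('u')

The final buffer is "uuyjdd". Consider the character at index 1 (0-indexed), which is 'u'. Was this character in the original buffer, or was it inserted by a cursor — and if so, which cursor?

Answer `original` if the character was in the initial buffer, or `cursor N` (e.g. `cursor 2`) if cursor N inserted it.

After op 1 (move_left): buffer="yjydd" (len 5), cursors c1@0 c2@3, authorship .....
After op 2 (delete): buffer="yjdd" (len 4), cursors c1@0 c2@2, authorship ....
After op 3 (move_left): buffer="yjdd" (len 4), cursors c1@0 c2@1, authorship ....
After op 4 (move_left): buffer="yjdd" (len 4), cursors c1@0 c2@0, authorship ....
After op 5 (move_right): buffer="yjdd" (len 4), cursors c1@1 c2@1, authorship ....
After op 6 (move_left): buffer="yjdd" (len 4), cursors c1@0 c2@0, authorship ....
After op 7 (insert('u')): buffer="uuyjdd" (len 6), cursors c1@2 c2@2, authorship 12....
Authorship (.=original, N=cursor N): 1 2 . . . .
Index 1: author = 2

Answer: cursor 2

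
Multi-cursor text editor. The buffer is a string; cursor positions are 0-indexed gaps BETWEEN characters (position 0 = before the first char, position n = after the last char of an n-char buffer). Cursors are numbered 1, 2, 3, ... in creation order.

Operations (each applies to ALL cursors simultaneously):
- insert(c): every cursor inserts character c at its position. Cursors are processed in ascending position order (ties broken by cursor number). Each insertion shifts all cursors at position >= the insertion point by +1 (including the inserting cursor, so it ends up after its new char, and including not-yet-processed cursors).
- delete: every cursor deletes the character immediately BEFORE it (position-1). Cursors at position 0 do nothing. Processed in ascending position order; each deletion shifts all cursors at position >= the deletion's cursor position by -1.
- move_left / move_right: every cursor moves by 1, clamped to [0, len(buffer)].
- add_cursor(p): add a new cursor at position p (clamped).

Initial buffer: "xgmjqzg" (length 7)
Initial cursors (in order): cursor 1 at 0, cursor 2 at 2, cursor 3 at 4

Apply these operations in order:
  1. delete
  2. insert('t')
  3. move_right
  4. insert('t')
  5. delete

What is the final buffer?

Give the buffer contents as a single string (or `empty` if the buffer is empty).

After op 1 (delete): buffer="xmqzg" (len 5), cursors c1@0 c2@1 c3@2, authorship .....
After op 2 (insert('t')): buffer="txtmtqzg" (len 8), cursors c1@1 c2@3 c3@5, authorship 1.2.3...
After op 3 (move_right): buffer="txtmtqzg" (len 8), cursors c1@2 c2@4 c3@6, authorship 1.2.3...
After op 4 (insert('t')): buffer="txttmttqtzg" (len 11), cursors c1@3 c2@6 c3@9, authorship 1.12.23.3..
After op 5 (delete): buffer="txtmtqzg" (len 8), cursors c1@2 c2@4 c3@6, authorship 1.2.3...

Answer: txtmtqzg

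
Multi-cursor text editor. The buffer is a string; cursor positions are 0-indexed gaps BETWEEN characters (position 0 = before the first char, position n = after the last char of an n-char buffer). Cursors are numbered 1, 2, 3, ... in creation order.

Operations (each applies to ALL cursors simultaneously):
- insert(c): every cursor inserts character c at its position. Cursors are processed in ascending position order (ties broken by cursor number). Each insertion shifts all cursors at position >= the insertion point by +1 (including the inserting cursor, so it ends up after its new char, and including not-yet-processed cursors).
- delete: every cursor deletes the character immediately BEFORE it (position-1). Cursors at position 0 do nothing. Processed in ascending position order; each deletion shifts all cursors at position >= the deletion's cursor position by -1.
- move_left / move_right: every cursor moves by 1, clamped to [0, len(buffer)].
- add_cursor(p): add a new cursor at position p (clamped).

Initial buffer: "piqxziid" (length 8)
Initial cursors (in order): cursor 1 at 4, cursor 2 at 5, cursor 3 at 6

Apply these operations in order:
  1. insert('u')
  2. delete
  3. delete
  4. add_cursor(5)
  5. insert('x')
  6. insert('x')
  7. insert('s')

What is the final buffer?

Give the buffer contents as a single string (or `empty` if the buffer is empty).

After op 1 (insert('u')): buffer="piqxuzuiuid" (len 11), cursors c1@5 c2@7 c3@9, authorship ....1.2.3..
After op 2 (delete): buffer="piqxziid" (len 8), cursors c1@4 c2@5 c3@6, authorship ........
After op 3 (delete): buffer="piqid" (len 5), cursors c1@3 c2@3 c3@3, authorship .....
After op 4 (add_cursor(5)): buffer="piqid" (len 5), cursors c1@3 c2@3 c3@3 c4@5, authorship .....
After op 5 (insert('x')): buffer="piqxxxidx" (len 9), cursors c1@6 c2@6 c3@6 c4@9, authorship ...123..4
After op 6 (insert('x')): buffer="piqxxxxxxidxx" (len 13), cursors c1@9 c2@9 c3@9 c4@13, authorship ...123123..44
After op 7 (insert('s')): buffer="piqxxxxxxsssidxxs" (len 17), cursors c1@12 c2@12 c3@12 c4@17, authorship ...123123123..444

Answer: piqxxxxxxsssidxxs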